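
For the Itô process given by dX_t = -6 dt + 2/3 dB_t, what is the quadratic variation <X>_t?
<X>_t = 4*t/9

For an Itô process dX_t = a(t) dt + b(t) dB_t, the quadratic variation is <X>_t = int_0^t b(s)^2 ds (the drift term does not contribute). Here b(s) = 2/3, so
  b(s)^2 = 4/9.
Integrating from 0 to t:
  <X>_t = int_0^t (4/9) ds = 4*t/9.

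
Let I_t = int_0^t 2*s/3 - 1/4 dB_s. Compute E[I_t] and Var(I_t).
E[I_t] = 0; Var(I_t) = t*(64*t^2 - 72*t + 27)/432

The Itô integral of a deterministic integrand f(s) has mean 0 because each increment f(s) * (B_{s+ds} - B_s) has mean 0. By the Itô isometry:
  Var( int_0^t f(s) dB_s ) = E[ (int_0^t f(s) dB_s)^2 ] = int_0^t f(s)^2 ds.
Here f(s) = 2*s/3 - 1/4, so f(s)^2 = (8*s - 3)^2/144. Integrate:
  int_0^t ((8*s - 3)^2/144) ds = t*(64*t^2 - 72*t + 27)/432.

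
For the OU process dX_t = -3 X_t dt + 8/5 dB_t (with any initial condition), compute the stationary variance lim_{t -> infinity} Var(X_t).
lim Var(X_t) = 32/75

The OU SDE dX = -theta X dt + sigma dB admits the integrating factor exp(theta t): d(exp(theta t) X_t) = sigma exp(theta t) dB_t. Integrating from 0 to t gives X_t = x_0 * exp(-theta t) + sigma * int_0^t exp(-theta (t-s)) dB_s for any initial x_0. The Itô integral has variance (by the Itô isometry) sigma^2 * int_0^t exp(-2 theta (t - s)) ds = sigma^2 * (1 - exp(-2 theta t)) / (2 theta), independent of x_0.
With theta = 3, sigma = 8/5:
  Var(X_t) = (8/5)^2 * (1 - exp(-2*3 t)) / (2 * 3) = 32/75 - 32*exp(-6*t)/75.
As t -> infinity, exp(-2*3 t) -> 0, so the stationary variance is sigma^2 / (2 theta) = 32/75.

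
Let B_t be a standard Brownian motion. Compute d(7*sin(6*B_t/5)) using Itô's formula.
d(7*sin(6*B_t/5)) = (-126*sin(6*B_t/5)/25) dt + (42*cos(6*B_t/5)/5) dB_t

Itô's formula for f(B_t) gives d f(B_t) = f'(B_t) dB_t + (1/2) f''(B_t) dt. Compute derivatives of f(x) = 7*sin(6*x/5):
  f'(x)  = 42*cos(6*x/5)/5
  f''(x) = -252*sin(6*x/5)/25
Substitute x = B_t and multiply the f'' term by 1/2:
  drift     = (1/2) * (-252*sin(6*x/5)/25) evaluated at B_t = -126*sin(6*B_t/5)/25
  diffusion = (42*cos(6*x/5)/5) evaluated at B_t = 42*cos(6*B_t/5)/5
Therefore d(7*sin(6*B_t/5)) = (-126*sin(6*B_t/5)/25) dt + (42*cos(6*B_t/5)/5) dB_t.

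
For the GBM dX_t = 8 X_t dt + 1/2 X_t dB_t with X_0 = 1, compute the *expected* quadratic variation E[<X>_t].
E[<X>_t] = exp(65*t/4)/65 - 1/65

<X>_t = int_0^t ((1/2) * X_s)^2 ds. Taking expectation inside the integral: E[<X>_t] = (1/2)^2 * int_0^t E[X_s^2] ds. For GBM, E[X_s^2] = x_0^2 * exp((2 mu + sigma^2) s). Integrating:
  E[<X>_t] = (1/2)^2 * 1^2 * (exp((2*8 + (1/2)^2) t) - 1) / (2*8 + (1/2)^2)
           = (1/2)^2 * 1^2 * (exp((65/4) t) - 1) / (65/4) = exp(65*t/4)/65 - 1/65.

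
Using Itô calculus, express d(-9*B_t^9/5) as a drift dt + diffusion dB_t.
d(-9*B_t^9/5) = (-324*B_t^7/5) dt + (-81*B_t^8/5) dB_t

Itô's formula for f(B_t) gives d f(B_t) = f'(B_t) dB_t + (1/2) f''(B_t) dt. Compute derivatives of f(x) = -9*x^9/5:
  f'(x)  = -81*x^8/5
  f''(x) = -648*x^7/5
Substitute x = B_t and multiply the f'' term by 1/2:
  drift     = (1/2) * (-648*x^7/5) evaluated at B_t = -324*B_t^7/5
  diffusion = (-81*x^8/5) evaluated at B_t = -81*B_t^8/5
Therefore d(-9*B_t^9/5) = (-324*B_t^7/5) dt + (-81*B_t^8/5) dB_t.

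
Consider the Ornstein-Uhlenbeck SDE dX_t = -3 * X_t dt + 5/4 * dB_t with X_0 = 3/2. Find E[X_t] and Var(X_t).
E[X_t] = 3*exp(-3*t)/2; Var(X_t) = 25/96 - 25*exp(-6*t)/96

The OU SDE dX = -theta X dt + sigma dB admits the integrating factor exp(theta t): d(exp(theta t) X_t) = sigma exp(theta t) dB_t. Integrating from 0 to t:
  X_t = x_0 * exp(-theta t) + sigma * int_0^t exp(-theta (t-s)) dB_s.
The Itô integral has mean 0 and (by the Itô isometry) variance sigma^2 * int_0^t exp(-2 theta (t - s)) ds = sigma^2 * (1 - exp(-2 theta t)) / (2 theta).
With theta = 3, sigma = 5/4, x_0 = 3/2:
  E[X_t] = 3/2 * exp(-3 t) = 3*exp(-3*t)/2
  Var(X_t) = (5/4)^2 * (1 - exp(-2*3 t)) / (2 * 3) = 25/96 - 25*exp(-6*t)/96.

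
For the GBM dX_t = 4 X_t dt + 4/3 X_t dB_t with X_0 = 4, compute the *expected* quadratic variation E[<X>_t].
E[<X>_t] = 32*exp(88*t/9)/11 - 32/11

<X>_t = int_0^t ((4/3) * X_s)^2 ds. Taking expectation inside the integral: E[<X>_t] = (4/3)^2 * int_0^t E[X_s^2] ds. For GBM, E[X_s^2] = x_0^2 * exp((2 mu + sigma^2) s). Integrating:
  E[<X>_t] = (4/3)^2 * 4^2 * (exp((2*4 + (4/3)^2) t) - 1) / (2*4 + (4/3)^2)
           = (4/3)^2 * 4^2 * (exp((88/9) t) - 1) / (88/9) = 32*exp(88*t/9)/11 - 32/11.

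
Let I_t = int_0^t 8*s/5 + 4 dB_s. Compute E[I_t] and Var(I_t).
E[I_t] = 0; Var(I_t) = 16*t*(4*t^2 + 30*t + 75)/75

The Itô integral of a deterministic integrand f(s) has mean 0 because each increment f(s) * (B_{s+ds} - B_s) has mean 0. By the Itô isometry:
  Var( int_0^t f(s) dB_s ) = E[ (int_0^t f(s) dB_s)^2 ] = int_0^t f(s)^2 ds.
Here f(s) = 8*s/5 + 4, so f(s)^2 = 16*(2*s + 5)^2/25. Integrate:
  int_0^t (16*(2*s + 5)^2/25) ds = 16*t*(4*t^2 + 30*t + 75)/75.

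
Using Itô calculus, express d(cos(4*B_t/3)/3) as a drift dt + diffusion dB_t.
d(cos(4*B_t/3)/3) = (-8*cos(4*B_t/3)/27) dt + (-4*sin(4*B_t/3)/9) dB_t

Itô's formula for f(B_t) gives d f(B_t) = f'(B_t) dB_t + (1/2) f''(B_t) dt. Compute derivatives of f(x) = cos(4*x/3)/3:
  f'(x)  = -4*sin(4*x/3)/9
  f''(x) = -16*cos(4*x/3)/27
Substitute x = B_t and multiply the f'' term by 1/2:
  drift     = (1/2) * (-16*cos(4*x/3)/27) evaluated at B_t = -8*cos(4*B_t/3)/27
  diffusion = (-4*sin(4*x/3)/9) evaluated at B_t = -4*sin(4*B_t/3)/9
Therefore d(cos(4*B_t/3)/3) = (-8*cos(4*B_t/3)/27) dt + (-4*sin(4*B_t/3)/9) dB_t.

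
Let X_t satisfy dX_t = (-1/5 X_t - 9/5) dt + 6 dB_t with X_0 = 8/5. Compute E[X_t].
E[X_t] = -9 + 53*exp(-t/5)/5

Taking expectations and using E[dB_t] = 0, the mean m(t) = E[X_t] satisfies the ODE m'(t) = a m(t) + b with m(0) = x_0. With a = -1/5, b = -9/5, x_0 = 8/5, the solution is
  m(t) = x_0 * exp(a t) + (b/a) * (exp(a t) - 1)
       = (8/5) * exp((-1/5) t) + ((-9/5)/(-1/5)) * (exp((-1/5) t) - 1)
       = -9 + 53*exp(-t/5)/5.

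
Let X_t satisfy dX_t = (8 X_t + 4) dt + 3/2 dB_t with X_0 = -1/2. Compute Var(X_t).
Var(X_t) = 9*exp(16*t)/64 - 9/64

The variance V(t) = Var(X_t) satisfies V'(t) = 2 a V(t) + c^2 with V(0) = 0 (drift coefficient is linear in X, diffusion is constant). With a = 8, c = 3/2, the solution is
  V(t) = (c^2 / (2 a)) * (exp(2 a t) - 1)
       = ((3/2)^2 / (2*8)) * (exp(16 t) - 1)
       = 9*exp(16*t)/64 - 9/64.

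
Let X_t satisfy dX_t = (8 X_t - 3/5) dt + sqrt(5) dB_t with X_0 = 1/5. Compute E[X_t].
E[X_t] = exp(8*t)/8 + 3/40

Taking expectations and using E[dB_t] = 0, the mean m(t) = E[X_t] satisfies the ODE m'(t) = a m(t) + b with m(0) = x_0. With a = 8, b = -3/5, x_0 = 1/5, the solution is
  m(t) = x_0 * exp(a t) + (b/a) * (exp(a t) - 1)
       = (1/5) * exp(8 t) + ((-3/5)/8) * (exp(8 t) - 1)
       = exp(8*t)/8 + 3/40.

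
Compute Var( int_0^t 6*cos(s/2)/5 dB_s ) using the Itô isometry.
Var = 18*t/25 + 18*sin(t)/25

The Itô integral of a deterministic integrand f(s) has mean 0 because each increment f(s) * (B_{s+ds} - B_s) has mean 0. By the Itô isometry:
  Var( int_0^t f(s) dB_s ) = E[ (int_0^t f(s) dB_s)^2 ] = int_0^t f(s)^2 ds.
Here f(s) = 6*cos(s/2)/5, so f(s)^2 = 36*cos(s/2)^2/25. Integrate:
  int_0^t (36*cos(s/2)^2/25) ds = 18*t/25 + 18*sin(t)/25.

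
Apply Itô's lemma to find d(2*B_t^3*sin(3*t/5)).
d(2*B_t^3*sin(3*t/5)) = (6*B_t*(B_t^2*cos(3*t/5) + 5*sin(3*t/5))/5) dt + (6*B_t^2*sin(3*t/5)) dB_t

Itô's formula for f(t, x): d f(t, B_t) = (f_t + (1/2) f_xx) dt + f_x dB_t. Compute partials of f(t, x) = 2*x^3*sin(3*t/5):
  f_t(t,x)  = 6*x^3*cos(3*t/5)/5
  f_x(t,x)  = 6*x^2*sin(3*t/5)
  f_xx(t,x) = 12*x*sin(3*t/5)
Assemble drift = f_t + (1/2) f_xx = 6*x*(x^2*cos(3*t/5) + 5*sin(3*t/5))/5 and diffusion = f_x = 6*x^2*sin(3*t/5). Substituting x = B_t:
  d(2*B_t^3*sin(3*t/5)) = (6*B_t*(B_t^2*cos(3*t/5) + 5*sin(3*t/5))/5) dt + (6*B_t^2*sin(3*t/5)) dB_t.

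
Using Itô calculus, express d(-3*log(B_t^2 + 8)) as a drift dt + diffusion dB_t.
d(-3*log(B_t^2 + 8)) = (3*(B_t^2 - 8)/(B_t^2 + 8)^2) dt + (-6*B_t/(B_t^2 + 8)) dB_t

Itô's formula for f(B_t) gives d f(B_t) = f'(B_t) dB_t + (1/2) f''(B_t) dt. Compute derivatives of f(x) = -3*log(x^2 + 8):
  f'(x)  = -6*x/(x^2 + 8)
  f''(x) = 6*(x^2 - 8)/(x^2 + 8)^2
Substitute x = B_t and multiply the f'' term by 1/2:
  drift     = (1/2) * (6*(x^2 - 8)/(x^2 + 8)^2) evaluated at B_t = 3*(B_t^2 - 8)/(B_t^2 + 8)^2
  diffusion = (-6*x/(x^2 + 8)) evaluated at B_t = -6*B_t/(B_t^2 + 8)
Therefore d(-3*log(B_t^2 + 8)) = (3*(B_t^2 - 8)/(B_t^2 + 8)^2) dt + (-6*B_t/(B_t^2 + 8)) dB_t.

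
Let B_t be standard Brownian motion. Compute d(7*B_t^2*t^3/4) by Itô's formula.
d(7*B_t^2*t^3/4) = (7*t^2*(3*B_t^2 + t)/4) dt + (7*B_t*t^3/2) dB_t

Itô's formula for f(t, x): d f(t, B_t) = (f_t + (1/2) f_xx) dt + f_x dB_t. Compute partials of f(t, x) = 7*t^3*x^2/4:
  f_t(t,x)  = 21*t^2*x^2/4
  f_x(t,x)  = 7*t^3*x/2
  f_xx(t,x) = 7*t^3/2
Assemble drift = f_t + (1/2) f_xx = 7*t^2*(t + 3*x^2)/4 and diffusion = f_x = 7*t^3*x/2. Substituting x = B_t:
  d(7*B_t^2*t^3/4) = (7*t^2*(3*B_t^2 + t)/4) dt + (7*B_t*t^3/2) dB_t.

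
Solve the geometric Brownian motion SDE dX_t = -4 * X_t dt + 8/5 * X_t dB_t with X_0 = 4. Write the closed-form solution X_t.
X_t = 4 * exp((-132/25) * t + (8/5) * B_t)

For GBM dX = mu X dt + sigma X dB with X_0 = x_0, apply Itô to Y = log X: dY = (mu - sigma^2/2) dt + sigma dB, so Y_t = log(x_0) + (mu - sigma^2/2) t + sigma B_t and hence X_t = x_0 * exp((mu - sigma^2/2) t + sigma B_t).
With mu = -4, sigma = 8/5, x_0 = 4, this gives:
  X_t = 4 * exp((-132/25) * t + (8/5) * B_t).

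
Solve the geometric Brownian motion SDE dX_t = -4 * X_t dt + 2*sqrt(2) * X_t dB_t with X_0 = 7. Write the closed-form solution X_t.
X_t = 7 * exp((-8) * t + (2*sqrt(2)) * B_t)

For GBM dX = mu X dt + sigma X dB with X_0 = x_0, apply Itô to Y = log X: dY = (mu - sigma^2/2) dt + sigma dB, so Y_t = log(x_0) + (mu - sigma^2/2) t + sigma B_t and hence X_t = x_0 * exp((mu - sigma^2/2) t + sigma B_t).
With mu = -4, sigma = 2*sqrt(2), x_0 = 7, this gives:
  X_t = 7 * exp((-8) * t + (2*sqrt(2)) * B_t).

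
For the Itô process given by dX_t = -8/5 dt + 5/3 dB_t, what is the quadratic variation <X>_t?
<X>_t = 25*t/9

For an Itô process dX_t = a(t) dt + b(t) dB_t, the quadratic variation is <X>_t = int_0^t b(s)^2 ds (the drift term does not contribute). Here b(s) = 5/3, so
  b(s)^2 = 25/9.
Integrating from 0 to t:
  <X>_t = int_0^t (25/9) ds = 25*t/9.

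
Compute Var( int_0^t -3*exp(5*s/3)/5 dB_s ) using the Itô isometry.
Var = 27*exp(10*t/3)/250 - 27/250

The Itô integral of a deterministic integrand f(s) has mean 0 because each increment f(s) * (B_{s+ds} - B_s) has mean 0. By the Itô isometry:
  Var( int_0^t f(s) dB_s ) = E[ (int_0^t f(s) dB_s)^2 ] = int_0^t f(s)^2 ds.
Here f(s) = -3*exp(5*s/3)/5, so f(s)^2 = 9*exp(10*s/3)/25. Integrate:
  int_0^t (9*exp(10*s/3)/25) ds = 27*exp(10*t/3)/250 - 27/250.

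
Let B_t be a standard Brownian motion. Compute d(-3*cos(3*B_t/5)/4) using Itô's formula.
d(-3*cos(3*B_t/5)/4) = (27*cos(3*B_t/5)/200) dt + (9*sin(3*B_t/5)/20) dB_t

Itô's formula for f(B_t) gives d f(B_t) = f'(B_t) dB_t + (1/2) f''(B_t) dt. Compute derivatives of f(x) = -3*cos(3*x/5)/4:
  f'(x)  = 9*sin(3*x/5)/20
  f''(x) = 27*cos(3*x/5)/100
Substitute x = B_t and multiply the f'' term by 1/2:
  drift     = (1/2) * (27*cos(3*x/5)/100) evaluated at B_t = 27*cos(3*B_t/5)/200
  diffusion = (9*sin(3*x/5)/20) evaluated at B_t = 9*sin(3*B_t/5)/20
Therefore d(-3*cos(3*B_t/5)/4) = (27*cos(3*B_t/5)/200) dt + (9*sin(3*B_t/5)/20) dB_t.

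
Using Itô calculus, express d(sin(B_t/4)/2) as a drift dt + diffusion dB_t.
d(sin(B_t/4)/2) = (-sin(B_t/4)/64) dt + (cos(B_t/4)/8) dB_t

Itô's formula for f(B_t) gives d f(B_t) = f'(B_t) dB_t + (1/2) f''(B_t) dt. Compute derivatives of f(x) = sin(x/4)/2:
  f'(x)  = cos(x/4)/8
  f''(x) = -sin(x/4)/32
Substitute x = B_t and multiply the f'' term by 1/2:
  drift     = (1/2) * (-sin(x/4)/32) evaluated at B_t = -sin(B_t/4)/64
  diffusion = (cos(x/4)/8) evaluated at B_t = cos(B_t/4)/8
Therefore d(sin(B_t/4)/2) = (-sin(B_t/4)/64) dt + (cos(B_t/4)/8) dB_t.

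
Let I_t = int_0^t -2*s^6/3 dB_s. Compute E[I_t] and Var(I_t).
E[I_t] = 0; Var(I_t) = 4*t^13/117

The Itô integral of a deterministic integrand f(s) has mean 0 because each increment f(s) * (B_{s+ds} - B_s) has mean 0. By the Itô isometry:
  Var( int_0^t f(s) dB_s ) = E[ (int_0^t f(s) dB_s)^2 ] = int_0^t f(s)^2 ds.
Here f(s) = -2*s^6/3, so f(s)^2 = 4*s^12/9. Integrate:
  int_0^t (4*s^12/9) ds = 4*t^13/117.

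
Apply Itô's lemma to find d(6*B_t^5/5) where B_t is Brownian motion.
d(6*B_t^5/5) = (12*B_t^3) dt + (6*B_t^4) dB_t

Itô's formula for f(B_t) gives d f(B_t) = f'(B_t) dB_t + (1/2) f''(B_t) dt. Compute derivatives of f(x) = 6*x^5/5:
  f'(x)  = 6*x^4
  f''(x) = 24*x^3
Substitute x = B_t and multiply the f'' term by 1/2:
  drift     = (1/2) * (24*x^3) evaluated at B_t = 12*B_t^3
  diffusion = (6*x^4) evaluated at B_t = 6*B_t^4
Therefore d(6*B_t^5/5) = (12*B_t^3) dt + (6*B_t^4) dB_t.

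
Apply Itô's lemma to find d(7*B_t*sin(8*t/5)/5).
d(7*B_t*sin(8*t/5)/5) = (56*B_t*cos(8*t/5)/25) dt + (7*sin(8*t/5)/5) dB_t

Itô's formula for f(t, x): d f(t, B_t) = (f_t + (1/2) f_xx) dt + f_x dB_t. Compute partials of f(t, x) = 7*x*sin(8*t/5)/5:
  f_t(t,x)  = 56*x*cos(8*t/5)/25
  f_x(t,x)  = 7*sin(8*t/5)/5
  f_xx(t,x) = 0
Assemble drift = f_t + (1/2) f_xx = 56*x*cos(8*t/5)/25 and diffusion = f_x = 7*sin(8*t/5)/5. Substituting x = B_t:
  d(7*B_t*sin(8*t/5)/5) = (56*B_t*cos(8*t/5)/25) dt + (7*sin(8*t/5)/5) dB_t.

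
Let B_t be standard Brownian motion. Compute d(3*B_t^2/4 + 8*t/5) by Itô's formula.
d(3*B_t^2/4 + 8*t/5) = (47/20) dt + (3*B_t/2) dB_t

Itô's formula for f(t, x): d f(t, B_t) = (f_t + (1/2) f_xx) dt + f_x dB_t. Compute partials of f(t, x) = 8*t/5 + 3*x^2/4:
  f_t(t,x)  = 8/5
  f_x(t,x)  = 3*x/2
  f_xx(t,x) = 3/2
Assemble drift = f_t + (1/2) f_xx = 47/20 and diffusion = f_x = 3*x/2. Substituting x = B_t:
  d(3*B_t^2/4 + 8*t/5) = (47/20) dt + (3*B_t/2) dB_t.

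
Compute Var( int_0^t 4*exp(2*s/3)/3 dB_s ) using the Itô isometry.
Var = 4*exp(4*t/3)/3 - 4/3

The Itô integral of a deterministic integrand f(s) has mean 0 because each increment f(s) * (B_{s+ds} - B_s) has mean 0. By the Itô isometry:
  Var( int_0^t f(s) dB_s ) = E[ (int_0^t f(s) dB_s)^2 ] = int_0^t f(s)^2 ds.
Here f(s) = 4*exp(2*s/3)/3, so f(s)^2 = 16*exp(4*s/3)/9. Integrate:
  int_0^t (16*exp(4*s/3)/9) ds = 4*exp(4*t/3)/3 - 4/3.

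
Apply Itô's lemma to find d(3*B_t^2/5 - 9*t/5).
d(3*B_t^2/5 - 9*t/5) = (-6/5) dt + (6*B_t/5) dB_t

Itô's formula for f(t, x): d f(t, B_t) = (f_t + (1/2) f_xx) dt + f_x dB_t. Compute partials of f(t, x) = -9*t/5 + 3*x^2/5:
  f_t(t,x)  = -9/5
  f_x(t,x)  = 6*x/5
  f_xx(t,x) = 6/5
Assemble drift = f_t + (1/2) f_xx = -6/5 and diffusion = f_x = 6*x/5. Substituting x = B_t:
  d(3*B_t^2/5 - 9*t/5) = (-6/5) dt + (6*B_t/5) dB_t.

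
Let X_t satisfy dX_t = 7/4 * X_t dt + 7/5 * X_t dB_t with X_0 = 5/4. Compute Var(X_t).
Var(X_t) = 25*(exp(49*t/25) - 1)*exp(7*t/2)/16

For GBM dX = mu X dt + sigma X dB with X_0 = x_0, apply Itô to Y = log X: dY = (mu - sigma^2/2) dt + sigma dB, so Y_t = log(x_0) + (mu - sigma^2/2) t + sigma B_t and hence X_t = x_0 * exp((mu - sigma^2/2) t + sigma B_t).
With mu = 7/4, sigma = 7/5, x_0 = 5/4, this gives:
  X_t = 5/4 * exp((77/100) * t + (7/5) * B_t).
Since sigma*B_t ~ Normal(0, sigma^2 t), E[exp(sigma*B_t)] = exp(sigma^2 t / 2); so E[X_t] = x_0 * exp((mu - sigma^2/2) t) * exp(sigma^2 t / 2) = x_0 * exp(mu t) = 5*exp(7*t/4)/4.
Var(X_t) = E[X_t^2] - (E[X_t])^2 = x_0^2 * exp(2 mu t) * (exp(sigma^2 t) - 1) = 25*(exp(49*t/25) - 1)*exp(7*t/2)/16.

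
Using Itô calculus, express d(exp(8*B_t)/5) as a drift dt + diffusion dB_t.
d(exp(8*B_t)/5) = (32*exp(8*B_t)/5) dt + (8*exp(8*B_t)/5) dB_t

Itô's formula for f(B_t) gives d f(B_t) = f'(B_t) dB_t + (1/2) f''(B_t) dt. Compute derivatives of f(x) = exp(8*x)/5:
  f'(x)  = 8*exp(8*x)/5
  f''(x) = 64*exp(8*x)/5
Substitute x = B_t and multiply the f'' term by 1/2:
  drift     = (1/2) * (64*exp(8*x)/5) evaluated at B_t = 32*exp(8*B_t)/5
  diffusion = (8*exp(8*x)/5) evaluated at B_t = 8*exp(8*B_t)/5
Therefore d(exp(8*B_t)/5) = (32*exp(8*B_t)/5) dt + (8*exp(8*B_t)/5) dB_t.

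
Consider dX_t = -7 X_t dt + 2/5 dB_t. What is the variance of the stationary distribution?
lim Var(X_t) = 2/175

The OU SDE dX = -theta X dt + sigma dB admits the integrating factor exp(theta t): d(exp(theta t) X_t) = sigma exp(theta t) dB_t. Integrating from 0 to t gives X_t = x_0 * exp(-theta t) + sigma * int_0^t exp(-theta (t-s)) dB_s for any initial x_0. The Itô integral has variance (by the Itô isometry) sigma^2 * int_0^t exp(-2 theta (t - s)) ds = sigma^2 * (1 - exp(-2 theta t)) / (2 theta), independent of x_0.
With theta = 7, sigma = 2/5:
  Var(X_t) = (2/5)^2 * (1 - exp(-2*7 t)) / (2 * 7) = 2/175 - 2*exp(-14*t)/175.
As t -> infinity, exp(-2*7 t) -> 0, so the stationary variance is sigma^2 / (2 theta) = 2/175.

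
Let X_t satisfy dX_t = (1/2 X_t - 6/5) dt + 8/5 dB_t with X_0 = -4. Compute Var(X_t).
Var(X_t) = 64*exp(t)/25 - 64/25

The variance V(t) = Var(X_t) satisfies V'(t) = 2 a V(t) + c^2 with V(0) = 0 (drift coefficient is linear in X, diffusion is constant). With a = 1/2, c = 8/5, the solution is
  V(t) = (c^2 / (2 a)) * (exp(2 a t) - 1)
       = ((8/5)^2 / (2*(1/2))) * (exp(1 t) - 1)
       = 64*exp(t)/25 - 64/25.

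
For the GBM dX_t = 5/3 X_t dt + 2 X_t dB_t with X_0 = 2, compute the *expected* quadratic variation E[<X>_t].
E[<X>_t] = 24*exp(22*t/3)/11 - 24/11

<X>_t = int_0^t (2 * X_s)^2 ds. Taking expectation inside the integral: E[<X>_t] = 2^2 * int_0^t E[X_s^2] ds. For GBM, E[X_s^2] = x_0^2 * exp((2 mu + sigma^2) s). Integrating:
  E[<X>_t] = 2^2 * 2^2 * (exp((2*(5/3) + 2^2) t) - 1) / (2*(5/3) + 2^2)
           = 2^2 * 2^2 * (exp((22/3) t) - 1) / (22/3) = 24*exp(22*t/3)/11 - 24/11.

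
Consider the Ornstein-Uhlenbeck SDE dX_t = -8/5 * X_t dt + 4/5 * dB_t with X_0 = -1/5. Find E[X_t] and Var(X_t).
E[X_t] = -exp(-8*t/5)/5; Var(X_t) = 1/5 - exp(-16*t/5)/5

The OU SDE dX = -theta X dt + sigma dB admits the integrating factor exp(theta t): d(exp(theta t) X_t) = sigma exp(theta t) dB_t. Integrating from 0 to t:
  X_t = x_0 * exp(-theta t) + sigma * int_0^t exp(-theta (t-s)) dB_s.
The Itô integral has mean 0 and (by the Itô isometry) variance sigma^2 * int_0^t exp(-2 theta (t - s)) ds = sigma^2 * (1 - exp(-2 theta t)) / (2 theta).
With theta = 8/5, sigma = 4/5, x_0 = -1/5:
  E[X_t] = -1/5 * exp(-8/5 t) = -exp(-8*t/5)/5
  Var(X_t) = (4/5)^2 * (1 - exp(-2*8/5 t)) / (2 * 8/5) = 1/5 - exp(-16*t/5)/5.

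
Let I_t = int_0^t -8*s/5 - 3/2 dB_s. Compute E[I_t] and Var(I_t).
E[I_t] = 0; Var(I_t) = t*(256*t^2 + 720*t + 675)/300

The Itô integral of a deterministic integrand f(s) has mean 0 because each increment f(s) * (B_{s+ds} - B_s) has mean 0. By the Itô isometry:
  Var( int_0^t f(s) dB_s ) = E[ (int_0^t f(s) dB_s)^2 ] = int_0^t f(s)^2 ds.
Here f(s) = -8*s/5 - 3/2, so f(s)^2 = (16*s + 15)^2/100. Integrate:
  int_0^t ((16*s + 15)^2/100) ds = t*(256*t^2 + 720*t + 675)/300.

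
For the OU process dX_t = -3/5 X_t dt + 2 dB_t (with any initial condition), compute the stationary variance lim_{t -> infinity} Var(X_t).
lim Var(X_t) = 10/3

The OU SDE dX = -theta X dt + sigma dB admits the integrating factor exp(theta t): d(exp(theta t) X_t) = sigma exp(theta t) dB_t. Integrating from 0 to t gives X_t = x_0 * exp(-theta t) + sigma * int_0^t exp(-theta (t-s)) dB_s for any initial x_0. The Itô integral has variance (by the Itô isometry) sigma^2 * int_0^t exp(-2 theta (t - s)) ds = sigma^2 * (1 - exp(-2 theta t)) / (2 theta), independent of x_0.
With theta = 3/5, sigma = 2:
  Var(X_t) = (2)^2 * (1 - exp(-2*3/5 t)) / (2 * 3/5) = 10/3 - 10*exp(-6*t/5)/3.
As t -> infinity, exp(-2*3/5 t) -> 0, so the stationary variance is sigma^2 / (2 theta) = 10/3.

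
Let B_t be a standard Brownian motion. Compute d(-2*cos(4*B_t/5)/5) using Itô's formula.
d(-2*cos(4*B_t/5)/5) = (16*cos(4*B_t/5)/125) dt + (8*sin(4*B_t/5)/25) dB_t

Itô's formula for f(B_t) gives d f(B_t) = f'(B_t) dB_t + (1/2) f''(B_t) dt. Compute derivatives of f(x) = -2*cos(4*x/5)/5:
  f'(x)  = 8*sin(4*x/5)/25
  f''(x) = 32*cos(4*x/5)/125
Substitute x = B_t and multiply the f'' term by 1/2:
  drift     = (1/2) * (32*cos(4*x/5)/125) evaluated at B_t = 16*cos(4*B_t/5)/125
  diffusion = (8*sin(4*x/5)/25) evaluated at B_t = 8*sin(4*B_t/5)/25
Therefore d(-2*cos(4*B_t/5)/5) = (16*cos(4*B_t/5)/125) dt + (8*sin(4*B_t/5)/25) dB_t.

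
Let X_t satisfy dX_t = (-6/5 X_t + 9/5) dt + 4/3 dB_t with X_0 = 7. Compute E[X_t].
E[X_t] = 3/2 + 11*exp(-6*t/5)/2

Taking expectations and using E[dB_t] = 0, the mean m(t) = E[X_t] satisfies the ODE m'(t) = a m(t) + b with m(0) = x_0. With a = -6/5, b = 9/5, x_0 = 7, the solution is
  m(t) = x_0 * exp(a t) + (b/a) * (exp(a t) - 1)
       = 7 * exp((-6/5) t) + ((9/5)/(-6/5)) * (exp((-6/5) t) - 1)
       = 3/2 + 11*exp(-6*t/5)/2.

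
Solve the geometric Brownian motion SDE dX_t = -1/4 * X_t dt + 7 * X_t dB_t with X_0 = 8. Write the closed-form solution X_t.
X_t = 8 * exp((-99/4) * t + (7) * B_t)

For GBM dX = mu X dt + sigma X dB with X_0 = x_0, apply Itô to Y = log X: dY = (mu - sigma^2/2) dt + sigma dB, so Y_t = log(x_0) + (mu - sigma^2/2) t + sigma B_t and hence X_t = x_0 * exp((mu - sigma^2/2) t + sigma B_t).
With mu = -1/4, sigma = 7, x_0 = 8, this gives:
  X_t = 8 * exp((-99/4) * t + (7) * B_t).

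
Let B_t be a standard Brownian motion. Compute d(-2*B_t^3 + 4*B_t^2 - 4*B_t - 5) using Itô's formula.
d(-2*B_t^3 + 4*B_t^2 - 4*B_t - 5) = (4 - 6*B_t) dt + (-6*B_t^2 + 8*B_t - 4) dB_t

Itô's formula for f(B_t) gives d f(B_t) = f'(B_t) dB_t + (1/2) f''(B_t) dt. Compute derivatives of f(x) = -2*x^3 + 4*x^2 - 4*x - 5:
  f'(x)  = -6*x^2 + 8*x - 4
  f''(x) = 8 - 12*x
Substitute x = B_t and multiply the f'' term by 1/2:
  drift     = (1/2) * (8 - 12*x) evaluated at B_t = 4 - 6*B_t
  diffusion = (-6*x^2 + 8*x - 4) evaluated at B_t = -6*B_t^2 + 8*B_t - 4
Therefore d(-2*B_t^3 + 4*B_t^2 - 4*B_t - 5) = (4 - 6*B_t) dt + (-6*B_t^2 + 8*B_t - 4) dB_t.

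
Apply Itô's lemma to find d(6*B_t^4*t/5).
d(6*B_t^4*t/5) = (6*B_t^2*(B_t^2 + 6*t)/5) dt + (24*B_t^3*t/5) dB_t

Itô's formula for f(t, x): d f(t, B_t) = (f_t + (1/2) f_xx) dt + f_x dB_t. Compute partials of f(t, x) = 6*t*x^4/5:
  f_t(t,x)  = 6*x^4/5
  f_x(t,x)  = 24*t*x^3/5
  f_xx(t,x) = 72*t*x^2/5
Assemble drift = f_t + (1/2) f_xx = 6*x^2*(6*t + x^2)/5 and diffusion = f_x = 24*t*x^3/5. Substituting x = B_t:
  d(6*B_t^4*t/5) = (6*B_t^2*(B_t^2 + 6*t)/5) dt + (24*B_t^3*t/5) dB_t.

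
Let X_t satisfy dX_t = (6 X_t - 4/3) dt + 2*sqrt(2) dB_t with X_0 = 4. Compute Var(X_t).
Var(X_t) = 2*exp(12*t)/3 - 2/3

The variance V(t) = Var(X_t) satisfies V'(t) = 2 a V(t) + c^2 with V(0) = 0 (drift coefficient is linear in X, diffusion is constant). With a = 6, c = 2*sqrt(2), the solution is
  V(t) = (c^2 / (2 a)) * (exp(2 a t) - 1)
       = ((2*sqrt(2))^2 / (2*6)) * (exp(12 t) - 1)
       = 2*exp(12*t)/3 - 2/3.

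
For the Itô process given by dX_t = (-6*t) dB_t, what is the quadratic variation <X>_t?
<X>_t = 12*t^3

For an Itô process dX_t = a(t) dt + b(t) dB_t, the quadratic variation is <X>_t = int_0^t b(s)^2 ds (the drift term does not contribute). Here b(s) = -6*s, so
  b(s)^2 = 36*s^2.
Integrating from 0 to t:
  <X>_t = int_0^t (36*s^2) ds = 12*t^3.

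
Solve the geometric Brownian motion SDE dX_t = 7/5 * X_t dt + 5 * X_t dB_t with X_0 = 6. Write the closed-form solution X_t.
X_t = 6 * exp((-111/10) * t + (5) * B_t)

For GBM dX = mu X dt + sigma X dB with X_0 = x_0, apply Itô to Y = log X: dY = (mu - sigma^2/2) dt + sigma dB, so Y_t = log(x_0) + (mu - sigma^2/2) t + sigma B_t and hence X_t = x_0 * exp((mu - sigma^2/2) t + sigma B_t).
With mu = 7/5, sigma = 5, x_0 = 6, this gives:
  X_t = 6 * exp((-111/10) * t + (5) * B_t).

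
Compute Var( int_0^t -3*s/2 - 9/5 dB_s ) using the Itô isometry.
Var = 3*t*(25*t^2 + 90*t + 108)/100

The Itô integral of a deterministic integrand f(s) has mean 0 because each increment f(s) * (B_{s+ds} - B_s) has mean 0. By the Itô isometry:
  Var( int_0^t f(s) dB_s ) = E[ (int_0^t f(s) dB_s)^2 ] = int_0^t f(s)^2 ds.
Here f(s) = -3*s/2 - 9/5, so f(s)^2 = 9*(5*s + 6)^2/100. Integrate:
  int_0^t (9*(5*s + 6)^2/100) ds = 3*t*(25*t^2 + 90*t + 108)/100.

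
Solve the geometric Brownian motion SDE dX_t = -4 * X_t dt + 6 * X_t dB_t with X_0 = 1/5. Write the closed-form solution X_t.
X_t = 1/5 * exp((-22) * t + (6) * B_t)

For GBM dX = mu X dt + sigma X dB with X_0 = x_0, apply Itô to Y = log X: dY = (mu - sigma^2/2) dt + sigma dB, so Y_t = log(x_0) + (mu - sigma^2/2) t + sigma B_t and hence X_t = x_0 * exp((mu - sigma^2/2) t + sigma B_t).
With mu = -4, sigma = 6, x_0 = 1/5, this gives:
  X_t = 1/5 * exp((-22) * t + (6) * B_t).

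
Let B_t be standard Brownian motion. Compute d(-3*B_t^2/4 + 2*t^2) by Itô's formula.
d(-3*B_t^2/4 + 2*t^2) = (4*t - 3/4) dt + (-3*B_t/2) dB_t

Itô's formula for f(t, x): d f(t, B_t) = (f_t + (1/2) f_xx) dt + f_x dB_t. Compute partials of f(t, x) = 2*t^2 - 3*x^2/4:
  f_t(t,x)  = 4*t
  f_x(t,x)  = -3*x/2
  f_xx(t,x) = -3/2
Assemble drift = f_t + (1/2) f_xx = 4*t - 3/4 and diffusion = f_x = -3*x/2. Substituting x = B_t:
  d(-3*B_t^2/4 + 2*t^2) = (4*t - 3/4) dt + (-3*B_t/2) dB_t.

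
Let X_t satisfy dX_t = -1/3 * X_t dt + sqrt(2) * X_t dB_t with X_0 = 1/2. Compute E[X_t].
E[X_t] = exp(-t/3)/2

For GBM dX = mu X dt + sigma X dB with X_0 = x_0, apply Itô to Y = log X: dY = (mu - sigma^2/2) dt + sigma dB, so Y_t = log(x_0) + (mu - sigma^2/2) t + sigma B_t and hence X_t = x_0 * exp((mu - sigma^2/2) t + sigma B_t).
With mu = -1/3, sigma = sqrt(2), x_0 = 1/2, this gives:
  X_t = 1/2 * exp((-4/3) * t + (sqrt(2)) * B_t).
Since sigma*B_t ~ Normal(0, sigma^2 t), E[exp(sigma*B_t)] = exp(sigma^2 t / 2); so E[X_t] = x_0 * exp((mu - sigma^2/2) t) * exp(sigma^2 t / 2) = x_0 * exp(mu t) = exp(-t/3)/2.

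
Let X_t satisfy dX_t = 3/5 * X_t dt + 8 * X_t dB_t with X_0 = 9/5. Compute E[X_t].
E[X_t] = 9*exp(3*t/5)/5

For GBM dX = mu X dt + sigma X dB with X_0 = x_0, apply Itô to Y = log X: dY = (mu - sigma^2/2) dt + sigma dB, so Y_t = log(x_0) + (mu - sigma^2/2) t + sigma B_t and hence X_t = x_0 * exp((mu - sigma^2/2) t + sigma B_t).
With mu = 3/5, sigma = 8, x_0 = 9/5, this gives:
  X_t = 9/5 * exp((-157/5) * t + (8) * B_t).
Since sigma*B_t ~ Normal(0, sigma^2 t), E[exp(sigma*B_t)] = exp(sigma^2 t / 2); so E[X_t] = x_0 * exp((mu - sigma^2/2) t) * exp(sigma^2 t / 2) = x_0 * exp(mu t) = 9*exp(3*t/5)/5.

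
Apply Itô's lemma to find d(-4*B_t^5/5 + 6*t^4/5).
d(-4*B_t^5/5 + 6*t^4/5) = (-8*B_t^3 + 24*t^3/5) dt + (-4*B_t^4) dB_t

Itô's formula for f(t, x): d f(t, B_t) = (f_t + (1/2) f_xx) dt + f_x dB_t. Compute partials of f(t, x) = 6*t^4/5 - 4*x^5/5:
  f_t(t,x)  = 24*t^3/5
  f_x(t,x)  = -4*x^4
  f_xx(t,x) = -16*x^3
Assemble drift = f_t + (1/2) f_xx = 24*t^3/5 - 8*x^3 and diffusion = f_x = -4*x^4. Substituting x = B_t:
  d(-4*B_t^5/5 + 6*t^4/5) = (-8*B_t^3 + 24*t^3/5) dt + (-4*B_t^4) dB_t.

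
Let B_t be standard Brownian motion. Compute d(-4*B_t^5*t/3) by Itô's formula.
d(-4*B_t^5*t/3) = (4*B_t^3*(-B_t^2 - 10*t)/3) dt + (-20*B_t^4*t/3) dB_t

Itô's formula for f(t, x): d f(t, B_t) = (f_t + (1/2) f_xx) dt + f_x dB_t. Compute partials of f(t, x) = -4*t*x^5/3:
  f_t(t,x)  = -4*x^5/3
  f_x(t,x)  = -20*t*x^4/3
  f_xx(t,x) = -80*t*x^3/3
Assemble drift = f_t + (1/2) f_xx = 4*x^3*(-10*t - x^2)/3 and diffusion = f_x = -20*t*x^4/3. Substituting x = B_t:
  d(-4*B_t^5*t/3) = (4*B_t^3*(-B_t^2 - 10*t)/3) dt + (-20*B_t^4*t/3) dB_t.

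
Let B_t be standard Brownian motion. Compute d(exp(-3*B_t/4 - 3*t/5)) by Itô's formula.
d(exp(-3*B_t/4 - 3*t/5)) = (-51*exp(-3*B_t/4 - 3*t/5)/160) dt + (-3*exp(-3*B_t/4 - 3*t/5)/4) dB_t

Itô's formula for f(t, x): d f(t, B_t) = (f_t + (1/2) f_xx) dt + f_x dB_t. Compute partials of f(t, x) = exp(-3*t/5 - 3*x/4):
  f_t(t,x)  = -3*exp(-3*t/5 - 3*x/4)/5
  f_x(t,x)  = -3*exp(-3*t/5 - 3*x/4)/4
  f_xx(t,x) = 9*exp(-3*t/5 - 3*x/4)/16
Assemble drift = f_t + (1/2) f_xx = -51*exp(-3*t/5 - 3*x/4)/160 and diffusion = f_x = -3*exp(-3*t/5 - 3*x/4)/4. Substituting x = B_t:
  d(exp(-3*B_t/4 - 3*t/5)) = (-51*exp(-3*B_t/4 - 3*t/5)/160) dt + (-3*exp(-3*B_t/4 - 3*t/5)/4) dB_t.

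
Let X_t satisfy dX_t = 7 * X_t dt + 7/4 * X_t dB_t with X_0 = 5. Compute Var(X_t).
Var(X_t) = 25*(exp(49*t/16) - 1)*exp(14*t)

For GBM dX = mu X dt + sigma X dB with X_0 = x_0, apply Itô to Y = log X: dY = (mu - sigma^2/2) dt + sigma dB, so Y_t = log(x_0) + (mu - sigma^2/2) t + sigma B_t and hence X_t = x_0 * exp((mu - sigma^2/2) t + sigma B_t).
With mu = 7, sigma = 7/4, x_0 = 5, this gives:
  X_t = 5 * exp((175/32) * t + (7/4) * B_t).
Since sigma*B_t ~ Normal(0, sigma^2 t), E[exp(sigma*B_t)] = exp(sigma^2 t / 2); so E[X_t] = x_0 * exp((mu - sigma^2/2) t) * exp(sigma^2 t / 2) = x_0 * exp(mu t) = 5*exp(7*t).
Var(X_t) = E[X_t^2] - (E[X_t])^2 = x_0^2 * exp(2 mu t) * (exp(sigma^2 t) - 1) = 25*(exp(49*t/16) - 1)*exp(14*t).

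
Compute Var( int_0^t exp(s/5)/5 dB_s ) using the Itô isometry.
Var = exp(2*t/5)/10 - 1/10

The Itô integral of a deterministic integrand f(s) has mean 0 because each increment f(s) * (B_{s+ds} - B_s) has mean 0. By the Itô isometry:
  Var( int_0^t f(s) dB_s ) = E[ (int_0^t f(s) dB_s)^2 ] = int_0^t f(s)^2 ds.
Here f(s) = exp(s/5)/5, so f(s)^2 = exp(2*s/5)/25. Integrate:
  int_0^t (exp(2*s/5)/25) ds = exp(2*t/5)/10 - 1/10.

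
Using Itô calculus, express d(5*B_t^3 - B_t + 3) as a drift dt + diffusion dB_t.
d(5*B_t^3 - B_t + 3) = (15*B_t) dt + (15*B_t^2 - 1) dB_t

Itô's formula for f(B_t) gives d f(B_t) = f'(B_t) dB_t + (1/2) f''(B_t) dt. Compute derivatives of f(x) = 5*x^3 - x + 3:
  f'(x)  = 15*x^2 - 1
  f''(x) = 30*x
Substitute x = B_t and multiply the f'' term by 1/2:
  drift     = (1/2) * (30*x) evaluated at B_t = 15*B_t
  diffusion = (15*x^2 - 1) evaluated at B_t = 15*B_t^2 - 1
Therefore d(5*B_t^3 - B_t + 3) = (15*B_t) dt + (15*B_t^2 - 1) dB_t.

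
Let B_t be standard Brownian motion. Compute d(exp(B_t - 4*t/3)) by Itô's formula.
d(exp(B_t - 4*t/3)) = (-5*exp(B_t - 4*t/3)/6) dt + (exp(B_t - 4*t/3)) dB_t

Itô's formula for f(t, x): d f(t, B_t) = (f_t + (1/2) f_xx) dt + f_x dB_t. Compute partials of f(t, x) = exp(-4*t/3 + x):
  f_t(t,x)  = -4*exp(-4*t/3 + x)/3
  f_x(t,x)  = exp(-4*t/3 + x)
  f_xx(t,x) = exp(-4*t/3 + x)
Assemble drift = f_t + (1/2) f_xx = -5*exp(-4*t/3 + x)/6 and diffusion = f_x = exp(-4*t/3 + x). Substituting x = B_t:
  d(exp(B_t - 4*t/3)) = (-5*exp(B_t - 4*t/3)/6) dt + (exp(B_t - 4*t/3)) dB_t.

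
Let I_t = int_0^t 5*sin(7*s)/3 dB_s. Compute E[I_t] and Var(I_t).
E[I_t] = 0; Var(I_t) = 25*t/18 - 25*sin(14*t)/252

The Itô integral of a deterministic integrand f(s) has mean 0 because each increment f(s) * (B_{s+ds} - B_s) has mean 0. By the Itô isometry:
  Var( int_0^t f(s) dB_s ) = E[ (int_0^t f(s) dB_s)^2 ] = int_0^t f(s)^2 ds.
Here f(s) = 5*sin(7*s)/3, so f(s)^2 = 25*sin(7*s)^2/9. Integrate:
  int_0^t (25*sin(7*s)^2/9) ds = 25*t/18 - 25*sin(14*t)/252.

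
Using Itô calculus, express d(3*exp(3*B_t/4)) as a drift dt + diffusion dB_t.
d(3*exp(3*B_t/4)) = (27*exp(3*B_t/4)/32) dt + (9*exp(3*B_t/4)/4) dB_t

Itô's formula for f(B_t) gives d f(B_t) = f'(B_t) dB_t + (1/2) f''(B_t) dt. Compute derivatives of f(x) = 3*exp(3*x/4):
  f'(x)  = 9*exp(3*x/4)/4
  f''(x) = 27*exp(3*x/4)/16
Substitute x = B_t and multiply the f'' term by 1/2:
  drift     = (1/2) * (27*exp(3*x/4)/16) evaluated at B_t = 27*exp(3*B_t/4)/32
  diffusion = (9*exp(3*x/4)/4) evaluated at B_t = 9*exp(3*B_t/4)/4
Therefore d(3*exp(3*B_t/4)) = (27*exp(3*B_t/4)/32) dt + (9*exp(3*B_t/4)/4) dB_t.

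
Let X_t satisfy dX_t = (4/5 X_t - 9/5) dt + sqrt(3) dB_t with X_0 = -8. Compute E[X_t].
E[X_t] = 9/4 - 41*exp(4*t/5)/4

Taking expectations and using E[dB_t] = 0, the mean m(t) = E[X_t] satisfies the ODE m'(t) = a m(t) + b with m(0) = x_0. With a = 4/5, b = -9/5, x_0 = -8, the solution is
  m(t) = x_0 * exp(a t) + (b/a) * (exp(a t) - 1)
       = (-8) * exp((4/5) t) + ((-9/5)/(4/5)) * (exp((4/5) t) - 1)
       = 9/4 - 41*exp(4*t/5)/4.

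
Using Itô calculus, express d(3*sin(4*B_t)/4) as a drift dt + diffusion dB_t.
d(3*sin(4*B_t)/4) = (-6*sin(4*B_t)) dt + (3*cos(4*B_t)) dB_t

Itô's formula for f(B_t) gives d f(B_t) = f'(B_t) dB_t + (1/2) f''(B_t) dt. Compute derivatives of f(x) = 3*sin(4*x)/4:
  f'(x)  = 3*cos(4*x)
  f''(x) = -12*sin(4*x)
Substitute x = B_t and multiply the f'' term by 1/2:
  drift     = (1/2) * (-12*sin(4*x)) evaluated at B_t = -6*sin(4*B_t)
  diffusion = (3*cos(4*x)) evaluated at B_t = 3*cos(4*B_t)
Therefore d(3*sin(4*B_t)/4) = (-6*sin(4*B_t)) dt + (3*cos(4*B_t)) dB_t.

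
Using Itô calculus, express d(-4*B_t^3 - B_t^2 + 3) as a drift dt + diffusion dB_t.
d(-4*B_t^3 - B_t^2 + 3) = (-12*B_t - 1) dt + (2*B_t*(-6*B_t - 1)) dB_t

Itô's formula for f(B_t) gives d f(B_t) = f'(B_t) dB_t + (1/2) f''(B_t) dt. Compute derivatives of f(x) = -4*x^3 - x^2 + 3:
  f'(x)  = 2*x*(-6*x - 1)
  f''(x) = -24*x - 2
Substitute x = B_t and multiply the f'' term by 1/2:
  drift     = (1/2) * (-24*x - 2) evaluated at B_t = -12*B_t - 1
  diffusion = (2*x*(-6*x - 1)) evaluated at B_t = 2*B_t*(-6*B_t - 1)
Therefore d(-4*B_t^3 - B_t^2 + 3) = (-12*B_t - 1) dt + (2*B_t*(-6*B_t - 1)) dB_t.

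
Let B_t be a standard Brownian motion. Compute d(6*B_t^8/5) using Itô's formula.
d(6*B_t^8/5) = (168*B_t^6/5) dt + (48*B_t^7/5) dB_t

Itô's formula for f(B_t) gives d f(B_t) = f'(B_t) dB_t + (1/2) f''(B_t) dt. Compute derivatives of f(x) = 6*x^8/5:
  f'(x)  = 48*x^7/5
  f''(x) = 336*x^6/5
Substitute x = B_t and multiply the f'' term by 1/2:
  drift     = (1/2) * (336*x^6/5) evaluated at B_t = 168*B_t^6/5
  diffusion = (48*x^7/5) evaluated at B_t = 48*B_t^7/5
Therefore d(6*B_t^8/5) = (168*B_t^6/5) dt + (48*B_t^7/5) dB_t.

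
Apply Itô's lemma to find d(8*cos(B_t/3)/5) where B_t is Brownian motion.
d(8*cos(B_t/3)/5) = (-4*cos(B_t/3)/45) dt + (-8*sin(B_t/3)/15) dB_t

Itô's formula for f(B_t) gives d f(B_t) = f'(B_t) dB_t + (1/2) f''(B_t) dt. Compute derivatives of f(x) = 8*cos(x/3)/5:
  f'(x)  = -8*sin(x/3)/15
  f''(x) = -8*cos(x/3)/45
Substitute x = B_t and multiply the f'' term by 1/2:
  drift     = (1/2) * (-8*cos(x/3)/45) evaluated at B_t = -4*cos(B_t/3)/45
  diffusion = (-8*sin(x/3)/15) evaluated at B_t = -8*sin(B_t/3)/15
Therefore d(8*cos(B_t/3)/5) = (-4*cos(B_t/3)/45) dt + (-8*sin(B_t/3)/15) dB_t.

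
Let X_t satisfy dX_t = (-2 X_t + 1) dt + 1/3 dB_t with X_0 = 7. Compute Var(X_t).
Var(X_t) = 1/36 - exp(-4*t)/36

The variance V(t) = Var(X_t) satisfies V'(t) = 2 a V(t) + c^2 with V(0) = 0 (drift coefficient is linear in X, diffusion is constant). With a = -2, c = 1/3, the solution is
  V(t) = (c^2 / (2 a)) * (exp(2 a t) - 1)
       = ((1/3)^2 / (2*(-2))) * (exp((-4) t) - 1)
       = 1/36 - exp(-4*t)/36.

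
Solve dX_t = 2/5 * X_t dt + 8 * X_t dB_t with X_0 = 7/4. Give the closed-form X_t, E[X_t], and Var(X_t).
X_t = 7/4 * exp((-158/5) t + (8) B_t); E[X_t] = 7*exp(2*t/5)/4; Var(X_t) = 49*(exp(64*t) - 1)*exp(4*t/5)/16

For GBM dX = mu X dt + sigma X dB with X_0 = x_0, apply Itô to Y = log X: dY = (mu - sigma^2/2) dt + sigma dB, so Y_t = log(x_0) + (mu - sigma^2/2) t + sigma B_t and hence X_t = x_0 * exp((mu - sigma^2/2) t + sigma B_t).
With mu = 2/5, sigma = 8, x_0 = 7/4, this gives:
  X_t = 7/4 * exp((-158/5) * t + (8) * B_t).
Since sigma*B_t ~ Normal(0, sigma^2 t), E[exp(sigma*B_t)] = exp(sigma^2 t / 2); so E[X_t] = x_0 * exp((mu - sigma^2/2) t) * exp(sigma^2 t / 2) = x_0 * exp(mu t) = 7*exp(2*t/5)/4.
Var(X_t) = E[X_t^2] - (E[X_t])^2 = x_0^2 * exp(2 mu t) * (exp(sigma^2 t) - 1) = 49*(exp(64*t) - 1)*exp(4*t/5)/16.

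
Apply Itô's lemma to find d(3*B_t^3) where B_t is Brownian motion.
d(3*B_t^3) = (9*B_t) dt + (9*B_t^2) dB_t

Itô's formula for f(B_t) gives d f(B_t) = f'(B_t) dB_t + (1/2) f''(B_t) dt. Compute derivatives of f(x) = 3*x^3:
  f'(x)  = 9*x^2
  f''(x) = 18*x
Substitute x = B_t and multiply the f'' term by 1/2:
  drift     = (1/2) * (18*x) evaluated at B_t = 9*B_t
  diffusion = (9*x^2) evaluated at B_t = 9*B_t^2
Therefore d(3*B_t^3) = (9*B_t) dt + (9*B_t^2) dB_t.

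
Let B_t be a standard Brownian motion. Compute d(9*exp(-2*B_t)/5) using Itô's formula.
d(9*exp(-2*B_t)/5) = (18*exp(-2*B_t)/5) dt + (-18*exp(-2*B_t)/5) dB_t

Itô's formula for f(B_t) gives d f(B_t) = f'(B_t) dB_t + (1/2) f''(B_t) dt. Compute derivatives of f(x) = 9*exp(-2*x)/5:
  f'(x)  = -18*exp(-2*x)/5
  f''(x) = 36*exp(-2*x)/5
Substitute x = B_t and multiply the f'' term by 1/2:
  drift     = (1/2) * (36*exp(-2*x)/5) evaluated at B_t = 18*exp(-2*B_t)/5
  diffusion = (-18*exp(-2*x)/5) evaluated at B_t = -18*exp(-2*B_t)/5
Therefore d(9*exp(-2*B_t)/5) = (18*exp(-2*B_t)/5) dt + (-18*exp(-2*B_t)/5) dB_t.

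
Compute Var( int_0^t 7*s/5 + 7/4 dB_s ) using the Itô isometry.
Var = 49*t*(16*t^2 + 60*t + 75)/1200

The Itô integral of a deterministic integrand f(s) has mean 0 because each increment f(s) * (B_{s+ds} - B_s) has mean 0. By the Itô isometry:
  Var( int_0^t f(s) dB_s ) = E[ (int_0^t f(s) dB_s)^2 ] = int_0^t f(s)^2 ds.
Here f(s) = 7*s/5 + 7/4, so f(s)^2 = 49*(4*s + 5)^2/400. Integrate:
  int_0^t (49*(4*s + 5)^2/400) ds = 49*t*(16*t^2 + 60*t + 75)/1200.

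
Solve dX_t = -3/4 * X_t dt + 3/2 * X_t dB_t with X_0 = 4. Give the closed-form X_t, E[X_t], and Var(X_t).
X_t = 4 * exp((-15/8) t + (3/2) B_t); E[X_t] = 4*exp(-3*t/4); Var(X_t) = (16*exp(9*t/4) - 16)*exp(-3*t/2)

For GBM dX = mu X dt + sigma X dB with X_0 = x_0, apply Itô to Y = log X: dY = (mu - sigma^2/2) dt + sigma dB, so Y_t = log(x_0) + (mu - sigma^2/2) t + sigma B_t and hence X_t = x_0 * exp((mu - sigma^2/2) t + sigma B_t).
With mu = -3/4, sigma = 3/2, x_0 = 4, this gives:
  X_t = 4 * exp((-15/8) * t + (3/2) * B_t).
Since sigma*B_t ~ Normal(0, sigma^2 t), E[exp(sigma*B_t)] = exp(sigma^2 t / 2); so E[X_t] = x_0 * exp((mu - sigma^2/2) t) * exp(sigma^2 t / 2) = x_0 * exp(mu t) = 4*exp(-3*t/4).
Var(X_t) = E[X_t^2] - (E[X_t])^2 = x_0^2 * exp(2 mu t) * (exp(sigma^2 t) - 1) = (16*exp(9*t/4) - 16)*exp(-3*t/2).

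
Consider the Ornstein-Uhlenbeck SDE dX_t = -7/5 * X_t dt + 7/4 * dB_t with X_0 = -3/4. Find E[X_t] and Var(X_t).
E[X_t] = -3*exp(-7*t/5)/4; Var(X_t) = 35/32 - 35*exp(-14*t/5)/32

The OU SDE dX = -theta X dt + sigma dB admits the integrating factor exp(theta t): d(exp(theta t) X_t) = sigma exp(theta t) dB_t. Integrating from 0 to t:
  X_t = x_0 * exp(-theta t) + sigma * int_0^t exp(-theta (t-s)) dB_s.
The Itô integral has mean 0 and (by the Itô isometry) variance sigma^2 * int_0^t exp(-2 theta (t - s)) ds = sigma^2 * (1 - exp(-2 theta t)) / (2 theta).
With theta = 7/5, sigma = 7/4, x_0 = -3/4:
  E[X_t] = -3/4 * exp(-7/5 t) = -3*exp(-7*t/5)/4
  Var(X_t) = (7/4)^2 * (1 - exp(-2*7/5 t)) / (2 * 7/5) = 35/32 - 35*exp(-14*t/5)/32.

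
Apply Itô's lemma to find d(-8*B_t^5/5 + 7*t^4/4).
d(-8*B_t^5/5 + 7*t^4/4) = (-16*B_t^3 + 7*t^3) dt + (-8*B_t^4) dB_t

Itô's formula for f(t, x): d f(t, B_t) = (f_t + (1/2) f_xx) dt + f_x dB_t. Compute partials of f(t, x) = 7*t^4/4 - 8*x^5/5:
  f_t(t,x)  = 7*t^3
  f_x(t,x)  = -8*x^4
  f_xx(t,x) = -32*x^3
Assemble drift = f_t + (1/2) f_xx = 7*t^3 - 16*x^3 and diffusion = f_x = -8*x^4. Substituting x = B_t:
  d(-8*B_t^5/5 + 7*t^4/4) = (-16*B_t^3 + 7*t^3) dt + (-8*B_t^4) dB_t.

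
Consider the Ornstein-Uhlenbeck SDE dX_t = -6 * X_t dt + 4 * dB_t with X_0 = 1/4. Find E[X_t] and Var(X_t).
E[X_t] = exp(-6*t)/4; Var(X_t) = 4/3 - 4*exp(-12*t)/3

The OU SDE dX = -theta X dt + sigma dB admits the integrating factor exp(theta t): d(exp(theta t) X_t) = sigma exp(theta t) dB_t. Integrating from 0 to t:
  X_t = x_0 * exp(-theta t) + sigma * int_0^t exp(-theta (t-s)) dB_s.
The Itô integral has mean 0 and (by the Itô isometry) variance sigma^2 * int_0^t exp(-2 theta (t - s)) ds = sigma^2 * (1 - exp(-2 theta t)) / (2 theta).
With theta = 6, sigma = 4, x_0 = 1/4:
  E[X_t] = 1/4 * exp(-6 t) = exp(-6*t)/4
  Var(X_t) = (4)^2 * (1 - exp(-2*6 t)) / (2 * 6) = 4/3 - 4*exp(-12*t)/3.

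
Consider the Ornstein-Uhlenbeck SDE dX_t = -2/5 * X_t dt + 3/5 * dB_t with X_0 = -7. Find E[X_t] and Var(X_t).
E[X_t] = -7*exp(-2*t/5); Var(X_t) = 9/20 - 9*exp(-4*t/5)/20

The OU SDE dX = -theta X dt + sigma dB admits the integrating factor exp(theta t): d(exp(theta t) X_t) = sigma exp(theta t) dB_t. Integrating from 0 to t:
  X_t = x_0 * exp(-theta t) + sigma * int_0^t exp(-theta (t-s)) dB_s.
The Itô integral has mean 0 and (by the Itô isometry) variance sigma^2 * int_0^t exp(-2 theta (t - s)) ds = sigma^2 * (1 - exp(-2 theta t)) / (2 theta).
With theta = 2/5, sigma = 3/5, x_0 = -7:
  E[X_t] = -7 * exp(-2/5 t) = -7*exp(-2*t/5)
  Var(X_t) = (3/5)^2 * (1 - exp(-2*2/5 t)) / (2 * 2/5) = 9/20 - 9*exp(-4*t/5)/20.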